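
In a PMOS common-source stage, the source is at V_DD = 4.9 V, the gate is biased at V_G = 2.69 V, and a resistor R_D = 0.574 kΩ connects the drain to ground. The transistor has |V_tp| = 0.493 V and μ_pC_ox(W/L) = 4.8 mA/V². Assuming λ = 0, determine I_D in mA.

V_SG = V_DD − V_G = 4.9 − 2.69 = 2.21 V, so V_ov = 2.21 − 0.493 = 1.72 V.
Assume saturation: I_D = ½ k_p V_ov² = 0.5 × 4.8 × 1.72² = 7.08 mA, giving V_SD = V_DD − I_D R_D = 4.9 − 7.08 × 0.574 = 0.839 V.
But 0.839 V < V_ov = 1.72 V, so the device is actually in triode.
In triode I_D = k_p[V_ov V_SD − ½ V_SD²] and I_D = (V_DD − V_SD)/R_D. Equating: 1.38 V_SD² − 5.731 V_SD + 4.9 = 0, giving V_SD = 1.2 V (the root below V_ov).
I_D = (4.9 − 1.2) / 0.574 = 6.44 mA.

I_D = 6.44 mA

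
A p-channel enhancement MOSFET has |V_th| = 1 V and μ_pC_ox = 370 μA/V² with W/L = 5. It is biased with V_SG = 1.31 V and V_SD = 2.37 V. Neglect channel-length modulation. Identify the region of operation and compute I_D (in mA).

k_p = μ_pC_ox · (W/L) = 1.85 mA/V².
V_ov = V_SG − |V_th| = 1.31 − 1 = 0.31 V.
Since V_SD = 2.37 V ≥ V_ov = 0.31 V, the device is in saturation.
I_D = ½ k_p V_ov² = 0.5 × 1.85 × 0.31² = 0.0889 mA.

Saturation; I_D = 0.0889 mA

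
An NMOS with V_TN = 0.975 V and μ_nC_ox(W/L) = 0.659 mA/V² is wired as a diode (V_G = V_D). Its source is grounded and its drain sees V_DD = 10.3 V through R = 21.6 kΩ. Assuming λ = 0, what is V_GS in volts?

With gate tied to drain, V_GS = V_DS ≥ V_GS − V_TN, so the device is in saturation.
KCL at the drain: ½ k_n (V_GS − V_TN)² = (V_DD − V_GS)/R.
Let x = V_GS − 0.975. Then 7.12 x² + x − 9.325 = 0, giving x = 1.08 V (positive root), so V_GS = 2.05 V.
I_D = (V_DD − V_GS)/R = (10.3 − 2.05) / 21.6 = 0.382 mA.

V_GS = 2.05 V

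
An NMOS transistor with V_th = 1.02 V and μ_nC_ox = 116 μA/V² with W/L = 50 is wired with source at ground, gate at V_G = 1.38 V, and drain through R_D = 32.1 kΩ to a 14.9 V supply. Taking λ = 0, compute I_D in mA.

V_GS = V_G = 1.38 V, so V_ov = 1.38 − 1.02 = 0.36 V.
k_n = μ_nC_ox · (W/L) = 5.8 mA/V².
Assume saturation: I_D = ½ k_n V_ov² = 0.5 × 5.8 × 0.36² = 0.376 mA, giving V_DS = V_DD − I_D R_D = 14.9 − 0.376 × 32.1 = 2.84 V.
V_DS = 2.84 V ≥ V_ov = 0.36 V, confirming saturation.

I_D = 0.376 mA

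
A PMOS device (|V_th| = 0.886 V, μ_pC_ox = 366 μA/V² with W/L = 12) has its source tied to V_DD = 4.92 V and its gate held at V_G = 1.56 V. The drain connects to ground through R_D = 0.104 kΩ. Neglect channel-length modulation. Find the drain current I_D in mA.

I_D = 13.4 mA

V_SG = V_DD − V_G = 4.92 − 1.56 = 3.36 V, so V_ov = 3.36 − 0.886 = 2.47 V.
k_p = μ_pC_ox · (W/L) = 4.392 mA/V².
Assume saturation: I_D = ½ k_p V_ov² = 0.5 × 4.392 × 2.47² = 13.4 mA, giving V_SD = V_DD − I_D R_D = 4.92 − 13.4 × 0.104 = 3.52 V.
V_SD = 3.52 V ≥ V_ov = 2.47 V, confirming saturation.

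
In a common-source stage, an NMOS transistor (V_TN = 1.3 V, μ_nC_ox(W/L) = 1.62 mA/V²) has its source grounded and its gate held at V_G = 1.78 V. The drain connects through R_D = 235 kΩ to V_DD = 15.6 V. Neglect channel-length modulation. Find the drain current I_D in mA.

I_D = 0.0660 mA

V_GS = V_G = 1.78 V, so V_ov = 1.78 − 1.3 = 0.48 V.
Assume saturation: I_D = ½ k_n V_ov² = 0.5 × 1.62 × 0.48² = 0.187 mA, giving V_DS = V_DD − I_D R_D = 15.6 − 0.187 × 235 = -28.3 V.
But -28.3 V < V_ov = 0.48 V, so the device is actually in triode.
In triode I_D = k_n[V_ov V_DS − ½ V_DS²] and I_D = (V_DD − V_DS)/R_D. Equating: 190 V_DS² − 183.7 V_DS + 15.6 = 0, giving V_DS = 0.0941 V (the root below V_ov).
I_D = (15.6 − 0.0941) / 235 = 0.066 mA.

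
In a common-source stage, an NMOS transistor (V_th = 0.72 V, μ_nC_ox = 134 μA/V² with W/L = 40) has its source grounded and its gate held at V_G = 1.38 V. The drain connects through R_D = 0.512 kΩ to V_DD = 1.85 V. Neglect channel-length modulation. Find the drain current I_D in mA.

V_GS = V_G = 1.38 V, so V_ov = 1.38 − 0.72 = 0.66 V.
k_n = μ_nC_ox · (W/L) = 5.36 mA/V².
Assume saturation: I_D = ½ k_n V_ov² = 0.5 × 5.36 × 0.66² = 1.17 mA, giving V_DS = V_DD − I_D R_D = 1.85 − 1.17 × 0.512 = 1.25 V.
V_DS = 1.25 V ≥ V_ov = 0.66 V, confirming saturation.

I_D = 1.17 mA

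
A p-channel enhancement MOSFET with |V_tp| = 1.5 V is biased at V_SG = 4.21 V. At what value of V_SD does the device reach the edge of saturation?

The boundary between triode and saturation is V_SD = V_SG − |V_tp| = V_ov.
V_ov = 4.21 − 1.5 = 2.71 V.

V_SD,sat = 2.71 V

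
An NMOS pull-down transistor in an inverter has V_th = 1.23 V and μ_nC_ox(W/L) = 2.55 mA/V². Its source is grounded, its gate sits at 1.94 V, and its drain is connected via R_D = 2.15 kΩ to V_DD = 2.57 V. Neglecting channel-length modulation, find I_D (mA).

I_D = 0.643 mA

V_GS = V_G = 1.94 V, so V_ov = 1.94 − 1.23 = 0.71 V.
Assume saturation: I_D = ½ k_n V_ov² = 0.5 × 2.55 × 0.71² = 0.643 mA, giving V_DS = V_DD − I_D R_D = 2.57 − 0.643 × 2.15 = 1.19 V.
V_DS = 1.19 V ≥ V_ov = 0.71 V, confirming saturation.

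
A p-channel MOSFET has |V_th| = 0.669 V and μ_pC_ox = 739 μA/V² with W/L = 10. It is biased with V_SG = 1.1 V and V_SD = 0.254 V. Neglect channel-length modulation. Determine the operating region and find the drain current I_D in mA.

k_p = μ_pC_ox · (W/L) = 7.39 mA/V².
V_ov = V_SG − |V_th| = 1.1 − 0.669 = 0.431 V.
Since V_SD = 0.254 V < V_ov = 0.431 V, the device is in the triode region.
I_D = k_p [V_ov · V_SD − ½ V_SD²] = 7.39 × [0.431 × 0.254 − 0.5 × 0.254²] = 0.571 mA.

Triode; I_D = 0.571 mA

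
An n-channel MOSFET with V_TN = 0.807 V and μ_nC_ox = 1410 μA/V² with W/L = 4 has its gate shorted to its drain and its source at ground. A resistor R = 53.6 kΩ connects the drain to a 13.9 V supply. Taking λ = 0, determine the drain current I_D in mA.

With gate tied to drain, V_GS = V_DS ≥ V_GS − V_TN, so the device is in saturation.
k_n = μ_nC_ox · (W/L) = 5.64 mA/V².
KCL at the drain: ½ k_n (V_GS − V_TN)² = (V_DD − V_GS)/R.
Let x = V_GS − 0.807. Then 151 x² + x − 13.09 = 0, giving x = 0.291 V (positive root), so V_GS = 1.1 V.
I_D = (V_DD − V_GS)/R = (13.9 − 1.1) / 53.6 = 0.239 mA.

I_D = 0.239 mA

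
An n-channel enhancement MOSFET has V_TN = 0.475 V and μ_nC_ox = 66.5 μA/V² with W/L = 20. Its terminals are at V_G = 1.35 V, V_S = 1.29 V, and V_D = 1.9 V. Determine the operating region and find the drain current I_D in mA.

V_GS = V_G − V_S = 1.35 − 1.29 = 0.06 V; V_DS = V_D − V_S = 1.9 − 1.29 = 0.61 V.
V_GS = 0.06 V < V_TN = 0.475 V, so the transistor is in cutoff.

Cutoff; I_D = 0 mA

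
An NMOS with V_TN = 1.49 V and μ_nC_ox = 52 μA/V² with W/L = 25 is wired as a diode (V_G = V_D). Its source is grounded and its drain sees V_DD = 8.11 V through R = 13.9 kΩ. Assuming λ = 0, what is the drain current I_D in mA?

With gate tied to drain, V_GS = V_DS ≥ V_GS − V_TN, so the device is in saturation.
k_n = μ_nC_ox · (W/L) = 1.3 mA/V².
KCL at the drain: ½ k_n (V_GS − V_TN)² = (V_DD − V_GS)/R.
Let x = V_GS − 1.49. Then 9.04 x² + x − 6.62 = 0, giving x = 0.802 V (positive root), so V_GS = 2.29 V.
I_D = (V_DD − V_GS)/R = (8.11 − 2.29) / 13.9 = 0.419 mA.

I_D = 0.419 mA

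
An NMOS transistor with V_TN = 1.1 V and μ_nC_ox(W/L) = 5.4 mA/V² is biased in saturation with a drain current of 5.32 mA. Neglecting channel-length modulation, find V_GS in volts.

In saturation I_D = ½ k_n (V_GS − V_TN)², so V_GS − V_TN = √(2 I_D / k_n) = √(2 × 5.32 / 5.4) = 1.4 V.
V_GS = 1.1 + 1.4 = 2.5 V.

V_GS = 2.50 V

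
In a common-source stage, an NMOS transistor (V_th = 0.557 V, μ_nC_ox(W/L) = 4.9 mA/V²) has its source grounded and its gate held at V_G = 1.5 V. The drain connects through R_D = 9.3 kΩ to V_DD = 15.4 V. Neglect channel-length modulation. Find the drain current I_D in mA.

V_GS = V_G = 1.5 V, so V_ov = 1.5 − 0.557 = 0.943 V.
Assume saturation: I_D = ½ k_n V_ov² = 0.5 × 4.9 × 0.943² = 2.18 mA, giving V_DS = V_DD − I_D R_D = 15.4 − 2.18 × 9.3 = -4.86 V.
But -4.86 V < V_ov = 0.943 V, so the device is actually in triode.
In triode I_D = k_n[V_ov V_DS − ½ V_DS²] and I_D = (V_DD − V_DS)/R_D. Equating: 22.8 V_DS² − 43.97 V_DS + 15.4 = 0, giving V_DS = 0.46 V (the root below V_ov).
I_D = (15.4 − 0.46) / 9.3 = 1.61 mA.

I_D = 1.61 mA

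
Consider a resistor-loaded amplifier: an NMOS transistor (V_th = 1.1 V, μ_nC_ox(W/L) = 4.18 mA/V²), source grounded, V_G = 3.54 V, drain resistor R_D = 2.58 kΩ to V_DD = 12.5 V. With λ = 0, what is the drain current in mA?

I_D = 4.65 mA

V_GS = V_G = 3.54 V, so V_ov = 3.54 − 1.1 = 2.44 V.
Assume saturation: I_D = ½ k_n V_ov² = 0.5 × 4.18 × 2.44² = 12.4 mA, giving V_DS = V_DD − I_D R_D = 12.5 − 12.4 × 2.58 = -19.6 V.
But -19.6 V < V_ov = 2.44 V, so the device is actually in triode.
In triode I_D = k_n[V_ov V_DS − ½ V_DS²] and I_D = (V_DD − V_DS)/R_D. Equating: 5.39 V_DS² − 27.31 V_DS + 12.5 = 0, giving V_DS = 0.509 V (the root below V_ov).
I_D = (12.5 − 0.509) / 2.58 = 4.65 mA.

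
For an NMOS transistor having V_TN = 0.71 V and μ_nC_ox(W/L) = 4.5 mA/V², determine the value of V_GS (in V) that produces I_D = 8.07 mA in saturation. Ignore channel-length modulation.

V_GS = 2.60 V

In saturation I_D = ½ k_n (V_GS − V_TN)², so V_GS − V_TN = √(2 I_D / k_n) = √(2 × 8.07 / 4.5) = 1.89 V.
V_GS = 0.71 + 1.89 = 2.6 V.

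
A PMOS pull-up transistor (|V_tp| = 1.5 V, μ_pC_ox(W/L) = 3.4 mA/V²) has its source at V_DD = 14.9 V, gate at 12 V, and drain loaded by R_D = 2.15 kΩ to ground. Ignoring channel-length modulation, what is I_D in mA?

V_SG = V_DD − V_G = 14.9 − 12 = 2.9 V, so V_ov = 2.9 − 1.5 = 1.4 V.
Assume saturation: I_D = ½ k_p V_ov² = 0.5 × 3.4 × 1.4² = 3.33 mA, giving V_SD = V_DD − I_D R_D = 14.9 − 3.33 × 2.15 = 7.74 V.
V_SD = 7.74 V ≥ V_ov = 1.4 V, confirming saturation.

I_D = 3.33 mA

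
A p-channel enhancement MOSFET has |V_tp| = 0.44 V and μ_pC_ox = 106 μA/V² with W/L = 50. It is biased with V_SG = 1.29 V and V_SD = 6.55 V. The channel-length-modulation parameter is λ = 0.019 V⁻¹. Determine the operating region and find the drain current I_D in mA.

Saturation; I_D = 2.15 mA

k_p = μ_pC_ox · (W/L) = 5.3 mA/V².
V_ov = V_SG − |V_tp| = 1.29 − 0.44 = 0.85 V.
Since V_SD = 6.55 V ≥ V_ov = 0.85 V, the device is in saturation.
I_D = ½ k_p V_ov² (1 + λ V_SD) = 0.5 × 5.3 × 0.85² × (1 + 0.019 × 6.55) = 2.15 mA.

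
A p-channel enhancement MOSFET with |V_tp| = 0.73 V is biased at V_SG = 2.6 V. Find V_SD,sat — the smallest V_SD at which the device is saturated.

The boundary between triode and saturation is V_SD = V_SG − |V_tp| = V_ov.
V_ov = 2.6 − 0.73 = 1.87 V.

V_SD,sat = 1.87 V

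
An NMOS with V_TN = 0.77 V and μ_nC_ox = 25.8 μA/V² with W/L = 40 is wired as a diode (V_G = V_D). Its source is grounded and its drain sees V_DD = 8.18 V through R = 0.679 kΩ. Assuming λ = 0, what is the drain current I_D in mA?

With gate tied to drain, V_GS = V_DS ≥ V_GS − V_TN, so the device is in saturation.
k_n = μ_nC_ox · (W/L) = 1.032 mA/V².
KCL at the drain: ½ k_n (V_GS − V_TN)² = (V_DD − V_GS)/R.
Let x = V_GS − 0.77. Then 0.35 x² + x − 7.41 = 0, giving x = 3.39 V (positive root), so V_GS = 4.16 V.
I_D = (V_DD − V_GS)/R = (8.18 − 4.16) / 0.679 = 5.92 mA.

I_D = 5.92 mA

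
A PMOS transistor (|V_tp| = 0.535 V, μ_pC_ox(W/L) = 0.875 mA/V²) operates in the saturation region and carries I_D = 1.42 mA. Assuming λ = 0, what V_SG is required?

In saturation I_D = ½ k_p (V_SG − |V_tp|)², so V_SG − |V_tp| = √(2 I_D / k_p) = √(2 × 1.42 / 0.875) = 1.8 V.
V_SG = 0.535 + 1.8 = 2.34 V.

V_SG = 2.34 V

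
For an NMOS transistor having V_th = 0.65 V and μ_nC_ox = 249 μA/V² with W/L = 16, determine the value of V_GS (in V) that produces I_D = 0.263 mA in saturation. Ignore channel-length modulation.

V_GS = 1.01 V

k_n = μ_nC_ox · (W/L) = 3.984 mA/V².
In saturation I_D = ½ k_n (V_GS − V_th)², so V_GS − V_th = √(2 I_D / k_n) = √(2 × 0.263 / 3.984) = 0.363 V.
V_GS = 0.65 + 0.363 = 1.01 V.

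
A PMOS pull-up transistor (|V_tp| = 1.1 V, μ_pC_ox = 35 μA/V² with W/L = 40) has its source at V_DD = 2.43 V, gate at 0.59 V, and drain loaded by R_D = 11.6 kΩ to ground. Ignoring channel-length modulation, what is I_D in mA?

I_D = 0.191 mA

V_SG = V_DD − V_G = 2.43 − 0.59 = 1.84 V, so V_ov = 1.84 − 1.1 = 0.74 V.
k_p = μ_pC_ox · (W/L) = 1.4 mA/V².
Assume saturation: I_D = ½ k_p V_ov² = 0.5 × 1.4 × 0.74² = 0.383 mA, giving V_SD = V_DD − I_D R_D = 2.43 − 0.383 × 11.6 = -2.02 V.
But -2.02 V < V_ov = 0.74 V, so the device is actually in triode.
In triode I_D = k_p[V_ov V_SD − ½ V_SD²] and I_D = (V_DD − V_SD)/R_D. Equating: 8.12 V_SD² − 13.02 V_SD + 2.43 = 0, giving V_SD = 0.216 V (the root below V_ov).
I_D = (2.43 − 0.216) / 11.6 = 0.191 mA.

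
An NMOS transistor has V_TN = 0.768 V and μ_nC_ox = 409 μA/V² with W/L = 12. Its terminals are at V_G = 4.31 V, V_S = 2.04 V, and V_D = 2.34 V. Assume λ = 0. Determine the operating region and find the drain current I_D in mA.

V_GS = V_G − V_S = 4.31 − 2.04 = 2.27 V; V_DS = V_D − V_S = 2.34 − 2.04 = 0.3 V.
k_n = μ_nC_ox · (W/L) = 4.908 mA/V².
V_ov = V_GS − V_TN = 2.27 − 0.768 = 1.5 V.
Since V_DS = 0.3 V < V_ov = 1.5 V, the device is in the triode region.
I_D = k_n [V_ov · V_DS − ½ V_DS²] = 4.908 × [1.5 × 0.3 − 0.5 × 0.3²] = 1.99 mA.

Triode; I_D = 1.99 mA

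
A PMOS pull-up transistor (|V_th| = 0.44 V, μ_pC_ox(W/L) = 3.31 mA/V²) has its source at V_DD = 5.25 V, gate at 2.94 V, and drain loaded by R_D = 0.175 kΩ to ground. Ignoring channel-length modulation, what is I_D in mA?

I_D = 5.79 mA

V_SG = V_DD − V_G = 5.25 − 2.94 = 2.31 V, so V_ov = 2.31 − 0.44 = 1.87 V.
Assume saturation: I_D = ½ k_p V_ov² = 0.5 × 3.31 × 1.87² = 5.79 mA, giving V_SD = V_DD − I_D R_D = 5.25 − 5.79 × 0.175 = 4.24 V.
V_SD = 4.24 V ≥ V_ov = 1.87 V, confirming saturation.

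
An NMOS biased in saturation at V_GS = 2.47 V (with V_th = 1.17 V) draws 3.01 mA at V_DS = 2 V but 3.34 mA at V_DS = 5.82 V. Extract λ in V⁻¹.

λ = 0.0304 V⁻¹

With V_GS fixed, I_D ∝ (1 + λ V_DS) in saturation, so I_D2/I_D1 = (1 + λ V_DS2)/(1 + λ V_DS1).
3.34/3.01 = 1.11 = (1 + 5.82 λ)/(1 + 2 λ).
Solving: λ (I_D1 V_DS2 − I_D2 V_DS1) = I_D2 − I_D1, so λ = (3.34 − 3.01) / (3.01 × 5.82 − 3.34 × 2) = 0.33 / 10.8 = 0.0304 V⁻¹.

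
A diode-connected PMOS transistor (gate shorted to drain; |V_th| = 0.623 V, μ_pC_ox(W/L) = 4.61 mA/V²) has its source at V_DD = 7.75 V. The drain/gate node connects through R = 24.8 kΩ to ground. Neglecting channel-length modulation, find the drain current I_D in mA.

With gate tied to drain, V_SG = V_SD ≥ V_SG − |V_th|, so the device is in saturation.
KCL at the drain: ½ k_p (V_SG − |V_th|)² = (V_DD − V_SG)/R.
Let x = V_SG − 0.623. Then 57.2 x² + x − 7.127 = 0, giving x = 0.344 V (positive root), so V_SG = 0.967 V.
I_D = (V_DD − V_SG)/R = (7.75 − 0.967) / 24.8 = 0.273 mA.

I_D = 0.273 mA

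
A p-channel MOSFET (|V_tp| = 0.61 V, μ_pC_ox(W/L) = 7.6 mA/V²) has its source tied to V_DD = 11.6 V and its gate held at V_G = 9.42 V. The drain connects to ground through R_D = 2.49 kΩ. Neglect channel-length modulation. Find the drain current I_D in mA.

V_SG = V_DD − V_G = 11.6 − 9.42 = 2.18 V, so V_ov = 2.18 − 0.61 = 1.57 V.
Assume saturation: I_D = ½ k_p V_ov² = 0.5 × 7.6 × 1.57² = 9.37 mA, giving V_SD = V_DD − I_D R_D = 11.6 − 9.37 × 2.49 = -11.7 V.
But -11.7 V < V_ov = 1.57 V, so the device is actually in triode.
In triode I_D = k_p[V_ov V_SD − ½ V_SD²] and I_D = (V_DD − V_SD)/R_D. Equating: 9.46 V_SD² − 30.71 V_SD + 11.6 = 0, giving V_SD = 0.436 V (the root below V_ov).
I_D = (11.6 − 0.436) / 2.49 = 4.48 mA.

I_D = 4.48 mA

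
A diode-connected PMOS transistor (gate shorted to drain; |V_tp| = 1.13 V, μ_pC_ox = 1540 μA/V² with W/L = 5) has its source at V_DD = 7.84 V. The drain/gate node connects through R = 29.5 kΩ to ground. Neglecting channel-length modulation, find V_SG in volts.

V_SG = 1.37 V

With gate tied to drain, V_SG = V_SD ≥ V_SG − |V_tp|, so the device is in saturation.
k_p = μ_pC_ox · (W/L) = 7.7 mA/V².
KCL at the drain: ½ k_p (V_SG − |V_tp|)² = (V_DD − V_SG)/R.
Let x = V_SG − 1.13. Then 114 x² + x − 6.71 = 0, giving x = 0.239 V (positive root), so V_SG = 1.37 V.
I_D = (V_DD − V_SG)/R = (7.84 − 1.37) / 29.5 = 0.219 mA.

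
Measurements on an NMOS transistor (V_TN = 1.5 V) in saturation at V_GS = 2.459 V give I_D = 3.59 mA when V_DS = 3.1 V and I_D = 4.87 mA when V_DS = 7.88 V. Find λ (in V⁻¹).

λ = 0.0970 V⁻¹

With V_GS fixed, I_D ∝ (1 + λ V_DS) in saturation, so I_D2/I_D1 = (1 + λ V_DS2)/(1 + λ V_DS1).
4.87/3.59 = 1.357 = (1 + 7.88 λ)/(1 + 3.1 λ).
Solving: λ (I_D1 V_DS2 − I_D2 V_DS1) = I_D2 − I_D1, so λ = (4.87 − 3.59) / (3.59 × 7.88 − 4.87 × 3.1) = 1.28 / 13.2 = 0.097 V⁻¹.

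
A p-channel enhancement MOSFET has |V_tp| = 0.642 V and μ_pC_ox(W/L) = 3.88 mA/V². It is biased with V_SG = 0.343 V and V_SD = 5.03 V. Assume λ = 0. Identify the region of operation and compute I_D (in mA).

V_SG = 0.343 V < |V_tp| = 0.642 V, so the transistor is in cutoff.

Cutoff; I_D = 0 mA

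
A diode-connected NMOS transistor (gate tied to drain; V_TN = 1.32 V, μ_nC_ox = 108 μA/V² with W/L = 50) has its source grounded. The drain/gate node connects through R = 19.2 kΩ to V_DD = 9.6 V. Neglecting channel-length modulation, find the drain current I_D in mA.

With gate tied to drain, V_GS = V_DS ≥ V_GS − V_TN, so the device is in saturation.
k_n = μ_nC_ox · (W/L) = 5.4 mA/V².
KCL at the drain: ½ k_n (V_GS − V_TN)² = (V_DD − V_GS)/R.
Let x = V_GS − 1.32. Then 51.8 x² + x − 8.28 = 0, giving x = 0.39 V (positive root), so V_GS = 1.71 V.
I_D = (V_DD − V_GS)/R = (9.6 − 1.71) / 19.2 = 0.411 mA.

I_D = 0.411 mA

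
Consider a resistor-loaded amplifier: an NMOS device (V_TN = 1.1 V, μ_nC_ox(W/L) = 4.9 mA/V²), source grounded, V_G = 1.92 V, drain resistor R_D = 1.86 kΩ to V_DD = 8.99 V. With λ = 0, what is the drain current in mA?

I_D = 1.65 mA

V_GS = V_G = 1.92 V, so V_ov = 1.92 − 1.1 = 0.82 V.
Assume saturation: I_D = ½ k_n V_ov² = 0.5 × 4.9 × 0.82² = 1.65 mA, giving V_DS = V_DD − I_D R_D = 8.99 − 1.65 × 1.86 = 5.93 V.
V_DS = 5.93 V ≥ V_ov = 0.82 V, confirming saturation.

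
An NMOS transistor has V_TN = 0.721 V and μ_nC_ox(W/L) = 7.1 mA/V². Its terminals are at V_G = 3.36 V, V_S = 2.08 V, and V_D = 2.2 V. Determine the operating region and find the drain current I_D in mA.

Triode; I_D = 0.425 mA

V_GS = V_G − V_S = 3.36 − 2.08 = 1.28 V; V_DS = V_D − V_S = 2.2 − 2.08 = 0.12 V.
V_ov = V_GS − V_TN = 1.28 − 0.721 = 0.559 V.
Since V_DS = 0.12 V < V_ov = 0.559 V, the device is in the triode region.
I_D = k_n [V_ov · V_DS − ½ V_DS²] = 7.1 × [0.559 × 0.12 − 0.5 × 0.12²] = 0.425 mA.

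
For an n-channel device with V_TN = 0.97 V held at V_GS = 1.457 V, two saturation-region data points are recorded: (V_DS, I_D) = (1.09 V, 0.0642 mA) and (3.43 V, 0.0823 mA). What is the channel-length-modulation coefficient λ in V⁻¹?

With V_GS fixed, I_D ∝ (1 + λ V_DS) in saturation, so I_D2/I_D1 = (1 + λ V_DS2)/(1 + λ V_DS1).
0.0823/0.0642 = 1.282 = (1 + 3.43 λ)/(1 + 1.09 λ).
Solving: λ (I_D1 V_DS2 − I_D2 V_DS1) = I_D2 − I_D1, so λ = (0.0823 − 0.0642) / (0.0642 × 3.43 − 0.0823 × 1.09) = 0.0181 / 0.13 = 0.139 V⁻¹.

λ = 0.139 V⁻¹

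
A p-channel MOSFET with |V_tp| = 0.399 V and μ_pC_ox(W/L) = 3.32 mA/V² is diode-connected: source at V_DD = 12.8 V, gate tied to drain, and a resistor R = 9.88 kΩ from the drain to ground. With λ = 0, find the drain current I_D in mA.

With gate tied to drain, V_SG = V_SD ≥ V_SG − |V_tp|, so the device is in saturation.
KCL at the drain: ½ k_p (V_SG − |V_tp|)² = (V_DD − V_SG)/R.
Let x = V_SG − 0.399. Then 16.4 x² + x − 12.4 = 0, giving x = 0.84 V (positive root), so V_SG = 1.24 V.
I_D = (V_DD − V_SG)/R = (12.8 − 1.24) / 9.88 = 1.17 mA.

I_D = 1.17 mA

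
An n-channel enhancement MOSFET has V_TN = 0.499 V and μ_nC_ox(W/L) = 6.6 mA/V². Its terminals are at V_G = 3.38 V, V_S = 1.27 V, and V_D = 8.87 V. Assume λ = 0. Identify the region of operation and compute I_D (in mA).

Saturation; I_D = 8.56 mA

V_GS = V_G − V_S = 3.38 − 1.27 = 2.11 V; V_DS = V_D − V_S = 8.87 − 1.27 = 7.6 V.
V_ov = V_GS − V_TN = 2.11 − 0.499 = 1.61 V.
Since V_DS = 7.6 V ≥ V_ov = 1.61 V, the device is in saturation.
I_D = ½ k_n V_ov² = 0.5 × 6.6 × 1.61² = 8.56 mA.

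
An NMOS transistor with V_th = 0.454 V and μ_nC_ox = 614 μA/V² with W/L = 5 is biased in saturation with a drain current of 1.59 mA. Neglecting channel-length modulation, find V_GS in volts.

k_n = μ_nC_ox · (W/L) = 3.07 mA/V².
In saturation I_D = ½ k_n (V_GS − V_th)², so V_GS − V_th = √(2 I_D / k_n) = √(2 × 1.59 / 3.07) = 1.02 V.
V_GS = 0.454 + 1.02 = 1.47 V.

V_GS = 1.47 V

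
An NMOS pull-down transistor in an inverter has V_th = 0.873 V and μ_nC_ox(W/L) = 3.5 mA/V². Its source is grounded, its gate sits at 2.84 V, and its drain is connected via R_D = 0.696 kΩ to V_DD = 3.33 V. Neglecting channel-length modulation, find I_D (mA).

V_GS = V_G = 2.84 V, so V_ov = 2.84 − 0.873 = 1.97 V.
Assume saturation: I_D = ½ k_n V_ov² = 0.5 × 3.5 × 1.97² = 6.77 mA, giving V_DS = V_DD − I_D R_D = 3.33 − 6.77 × 0.696 = -1.38 V.
But -1.38 V < V_ov = 1.97 V, so the device is actually in triode.
In triode I_D = k_n[V_ov V_DS − ½ V_DS²] and I_D = (V_DD − V_DS)/R_D. Equating: 1.22 V_DS² − 5.792 V_DS + 3.33 = 0, giving V_DS = 0.669 V (the root below V_ov).
I_D = (3.33 − 0.669) / 0.696 = 3.82 mA.

I_D = 3.82 mA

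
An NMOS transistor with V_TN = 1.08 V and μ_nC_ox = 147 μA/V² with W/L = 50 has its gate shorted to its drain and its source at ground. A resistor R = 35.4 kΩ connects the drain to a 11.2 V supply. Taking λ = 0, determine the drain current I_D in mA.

With gate tied to drain, V_GS = V_DS ≥ V_GS − V_TN, so the device is in saturation.
k_n = μ_nC_ox · (W/L) = 7.35 mA/V².
KCL at the drain: ½ k_n (V_GS − V_TN)² = (V_DD − V_GS)/R.
Let x = V_GS − 1.08. Then 130 x² + x − 10.12 = 0, giving x = 0.275 V (positive root), so V_GS = 1.36 V.
I_D = (V_DD − V_GS)/R = (11.2 − 1.36) / 35.4 = 0.278 mA.

I_D = 0.278 mA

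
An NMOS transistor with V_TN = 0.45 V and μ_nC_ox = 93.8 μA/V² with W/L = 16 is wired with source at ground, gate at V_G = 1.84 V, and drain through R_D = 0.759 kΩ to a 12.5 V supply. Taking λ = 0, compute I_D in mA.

I_D = 1.45 mA

V_GS = V_G = 1.84 V, so V_ov = 1.84 − 0.45 = 1.39 V.
k_n = μ_nC_ox · (W/L) = 1.501 mA/V².
Assume saturation: I_D = ½ k_n V_ov² = 0.5 × 1.501 × 1.39² = 1.45 mA, giving V_DS = V_DD − I_D R_D = 12.5 − 1.45 × 0.759 = 11.4 V.
V_DS = 11.4 V ≥ V_ov = 1.39 V, confirming saturation.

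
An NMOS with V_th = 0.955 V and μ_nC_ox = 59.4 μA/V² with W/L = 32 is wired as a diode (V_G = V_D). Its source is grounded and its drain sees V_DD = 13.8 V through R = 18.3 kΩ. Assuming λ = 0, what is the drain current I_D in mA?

I_D = 0.656 mA

With gate tied to drain, V_GS = V_DS ≥ V_GS − V_th, so the device is in saturation.
k_n = μ_nC_ox · (W/L) = 1.901 mA/V².
KCL at the drain: ½ k_n (V_GS − V_th)² = (V_DD − V_GS)/R.
Let x = V_GS − 0.955. Then 17.4 x² + x − 12.85 = 0, giving x = 0.831 V (positive root), so V_GS = 1.79 V.
I_D = (V_DD − V_GS)/R = (13.8 − 1.79) / 18.3 = 0.656 mA.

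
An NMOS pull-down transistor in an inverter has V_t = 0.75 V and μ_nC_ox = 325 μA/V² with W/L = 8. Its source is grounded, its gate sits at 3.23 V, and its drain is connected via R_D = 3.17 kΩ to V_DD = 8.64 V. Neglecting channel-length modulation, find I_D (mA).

I_D = 2.59 mA

V_GS = V_G = 3.23 V, so V_ov = 3.23 − 0.75 = 2.48 V.
k_n = μ_nC_ox · (W/L) = 2.6 mA/V².
Assume saturation: I_D = ½ k_n V_ov² = 0.5 × 2.6 × 2.48² = 8 mA, giving V_DS = V_DD − I_D R_D = 8.64 − 8 × 3.17 = -16.7 V.
But -16.7 V < V_ov = 2.48 V, so the device is actually in triode.
In triode I_D = k_n[V_ov V_DS − ½ V_DS²] and I_D = (V_DD − V_DS)/R_D. Equating: 4.12 V_DS² − 21.44 V_DS + 8.64 = 0, giving V_DS = 0.44 V (the root below V_ov).
I_D = (8.64 − 0.44) / 3.17 = 2.59 mA.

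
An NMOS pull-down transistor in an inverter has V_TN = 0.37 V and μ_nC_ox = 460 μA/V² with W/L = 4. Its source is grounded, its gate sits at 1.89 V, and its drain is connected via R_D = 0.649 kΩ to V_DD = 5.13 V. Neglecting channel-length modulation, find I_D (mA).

V_GS = V_G = 1.89 V, so V_ov = 1.89 − 0.37 = 1.52 V.
k_n = μ_nC_ox · (W/L) = 1.84 mA/V².
Assume saturation: I_D = ½ k_n V_ov² = 0.5 × 1.84 × 1.52² = 2.13 mA, giving V_DS = V_DD − I_D R_D = 5.13 − 2.13 × 0.649 = 3.75 V.
V_DS = 3.75 V ≥ V_ov = 1.52 V, confirming saturation.

I_D = 2.13 mA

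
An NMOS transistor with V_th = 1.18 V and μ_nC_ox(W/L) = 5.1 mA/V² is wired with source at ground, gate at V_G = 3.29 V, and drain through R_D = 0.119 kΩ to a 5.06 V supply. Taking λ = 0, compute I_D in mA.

I_D = 11.4 mA

V_GS = V_G = 3.29 V, so V_ov = 3.29 − 1.18 = 2.11 V.
Assume saturation: I_D = ½ k_n V_ov² = 0.5 × 5.1 × 2.11² = 11.4 mA, giving V_DS = V_DD − I_D R_D = 5.06 − 11.4 × 0.119 = 3.71 V.
V_DS = 3.71 V ≥ V_ov = 2.11 V, confirming saturation.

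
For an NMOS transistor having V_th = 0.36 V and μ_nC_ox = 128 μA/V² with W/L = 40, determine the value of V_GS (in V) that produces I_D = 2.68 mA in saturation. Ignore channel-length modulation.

V_GS = 1.38 V

k_n = μ_nC_ox · (W/L) = 5.12 mA/V².
In saturation I_D = ½ k_n (V_GS − V_th)², so V_GS − V_th = √(2 I_D / k_n) = √(2 × 2.68 / 5.12) = 1.02 V.
V_GS = 0.36 + 1.02 = 1.38 V.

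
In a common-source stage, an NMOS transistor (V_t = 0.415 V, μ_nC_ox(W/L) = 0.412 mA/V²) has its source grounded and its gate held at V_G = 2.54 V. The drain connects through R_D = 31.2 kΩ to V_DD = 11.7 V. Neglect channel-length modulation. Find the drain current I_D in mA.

I_D = 0.360 mA

V_GS = V_G = 2.54 V, so V_ov = 2.54 − 0.415 = 2.12 V.
Assume saturation: I_D = ½ k_n V_ov² = 0.5 × 0.412 × 2.12² = 0.93 mA, giving V_DS = V_DD − I_D R_D = 11.7 − 0.93 × 31.2 = -17.3 V.
But -17.3 V < V_ov = 2.12 V, so the device is actually in triode.
In triode I_D = k_n[V_ov V_DS − ½ V_DS²] and I_D = (V_DD − V_DS)/R_D. Equating: 6.43 V_DS² − 28.32 V_DS + 11.7 = 0, giving V_DS = 0.462 V (the root below V_ov).
I_D = (11.7 − 0.462) / 31.2 = 0.36 mA.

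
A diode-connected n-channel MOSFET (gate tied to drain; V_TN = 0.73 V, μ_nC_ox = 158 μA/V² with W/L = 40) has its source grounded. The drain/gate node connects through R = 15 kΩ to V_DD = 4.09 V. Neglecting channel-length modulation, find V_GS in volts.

V_GS = 0.986 V

With gate tied to drain, V_GS = V_DS ≥ V_GS − V_TN, so the device is in saturation.
k_n = μ_nC_ox · (W/L) = 6.32 mA/V².
KCL at the drain: ½ k_n (V_GS − V_TN)² = (V_DD − V_GS)/R.
Let x = V_GS − 0.73. Then 47.4 x² + x − 3.36 = 0, giving x = 0.256 V (positive root), so V_GS = 0.986 V.
I_D = (V_DD − V_GS)/R = (4.09 − 0.986) / 15 = 0.207 mA.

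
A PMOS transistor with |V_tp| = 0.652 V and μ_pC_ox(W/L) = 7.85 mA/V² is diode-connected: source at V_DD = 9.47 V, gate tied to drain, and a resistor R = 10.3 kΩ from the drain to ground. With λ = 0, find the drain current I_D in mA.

I_D = 0.812 mA

With gate tied to drain, V_SG = V_SD ≥ V_SG − |V_tp|, so the device is in saturation.
KCL at the drain: ½ k_p (V_SG − |V_tp|)² = (V_DD − V_SG)/R.
Let x = V_SG − 0.652. Then 40.4 x² + x − 8.818 = 0, giving x = 0.455 V (positive root), so V_SG = 1.11 V.
I_D = (V_DD − V_SG)/R = (9.47 − 1.11) / 10.3 = 0.812 mA.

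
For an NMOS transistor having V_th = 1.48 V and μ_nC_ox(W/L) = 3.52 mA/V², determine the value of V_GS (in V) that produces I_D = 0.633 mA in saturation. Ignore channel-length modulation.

In saturation I_D = ½ k_n (V_GS − V_th)², so V_GS − V_th = √(2 I_D / k_n) = √(2 × 0.633 / 3.52) = 0.6 V.
V_GS = 1.48 + 0.6 = 2.08 V.

V_GS = 2.08 V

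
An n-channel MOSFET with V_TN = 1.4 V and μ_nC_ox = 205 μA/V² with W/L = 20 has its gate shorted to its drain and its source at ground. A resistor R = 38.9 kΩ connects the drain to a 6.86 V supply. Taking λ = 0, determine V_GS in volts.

With gate tied to drain, V_GS = V_DS ≥ V_GS − V_TN, so the device is in saturation.
k_n = μ_nC_ox · (W/L) = 4.1 mA/V².
KCL at the drain: ½ k_n (V_GS − V_TN)² = (V_DD − V_GS)/R.
Let x = V_GS − 1.4. Then 79.7 x² + x − 5.46 = 0, giving x = 0.255 V (positive root), so V_GS = 1.66 V.
I_D = (V_DD − V_GS)/R = (6.86 − 1.66) / 38.9 = 0.134 mA.

V_GS = 1.66 V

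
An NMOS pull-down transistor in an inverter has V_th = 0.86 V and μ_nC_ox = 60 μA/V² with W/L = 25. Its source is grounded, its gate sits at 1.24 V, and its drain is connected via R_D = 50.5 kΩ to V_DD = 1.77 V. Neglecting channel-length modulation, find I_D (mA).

I_D = 0.0338 mA

V_GS = V_G = 1.24 V, so V_ov = 1.24 − 0.86 = 0.38 V.
k_n = μ_nC_ox · (W/L) = 1.5 mA/V².
Assume saturation: I_D = ½ k_n V_ov² = 0.5 × 1.5 × 0.38² = 0.108 mA, giving V_DS = V_DD − I_D R_D = 1.77 − 0.108 × 50.5 = -3.7 V.
But -3.7 V < V_ov = 0.38 V, so the device is actually in triode.
In triode I_D = k_n[V_ov V_DS − ½ V_DS²] and I_D = (V_DD − V_DS)/R_D. Equating: 37.9 V_DS² − 29.79 V_DS + 1.77 = 0, giving V_DS = 0.0648 V (the root below V_ov).
I_D = (1.77 − 0.0648) / 50.5 = 0.0338 mA.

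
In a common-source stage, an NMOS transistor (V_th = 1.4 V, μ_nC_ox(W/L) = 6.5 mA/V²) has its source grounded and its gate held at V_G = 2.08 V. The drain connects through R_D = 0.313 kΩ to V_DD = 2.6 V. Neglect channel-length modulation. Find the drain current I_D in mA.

V_GS = V_G = 2.08 V, so V_ov = 2.08 − 1.4 = 0.68 V.
Assume saturation: I_D = ½ k_n V_ov² = 0.5 × 6.5 × 0.68² = 1.5 mA, giving V_DS = V_DD − I_D R_D = 2.6 − 1.5 × 0.313 = 2.13 V.
V_DS = 2.13 V ≥ V_ov = 0.68 V, confirming saturation.

I_D = 1.50 mA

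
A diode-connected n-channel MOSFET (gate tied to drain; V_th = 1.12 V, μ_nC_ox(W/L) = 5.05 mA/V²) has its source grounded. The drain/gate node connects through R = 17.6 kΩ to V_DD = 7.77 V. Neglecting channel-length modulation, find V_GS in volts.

V_GS = 1.50 V

With gate tied to drain, V_GS = V_DS ≥ V_GS − V_th, so the device is in saturation.
KCL at the drain: ½ k_n (V_GS − V_th)² = (V_DD − V_GS)/R.
Let x = V_GS − 1.12. Then 44.4 x² + x − 6.65 = 0, giving x = 0.376 V (positive root), so V_GS = 1.5 V.
I_D = (V_DD − V_GS)/R = (7.77 − 1.5) / 17.6 = 0.356 mA.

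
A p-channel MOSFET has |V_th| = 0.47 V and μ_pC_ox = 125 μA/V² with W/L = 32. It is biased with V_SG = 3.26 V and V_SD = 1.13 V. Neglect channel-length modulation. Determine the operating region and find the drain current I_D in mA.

Triode; I_D = 10.1 mA

k_p = μ_pC_ox · (W/L) = 4 mA/V².
V_ov = V_SG − |V_th| = 3.26 − 0.47 = 2.79 V.
Since V_SD = 1.13 V < V_ov = 2.79 V, the device is in the triode region.
I_D = k_p [V_ov · V_SD − ½ V_SD²] = 4 × [2.79 × 1.13 − 0.5 × 1.13²] = 10.1 mA.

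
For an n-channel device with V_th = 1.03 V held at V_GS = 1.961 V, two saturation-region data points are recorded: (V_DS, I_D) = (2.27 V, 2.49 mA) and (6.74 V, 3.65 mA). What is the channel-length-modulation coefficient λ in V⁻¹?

With V_GS fixed, I_D ∝ (1 + λ V_DS) in saturation, so I_D2/I_D1 = (1 + λ V_DS2)/(1 + λ V_DS1).
3.65/2.49 = 1.466 = (1 + 6.74 λ)/(1 + 2.27 λ).
Solving: λ (I_D1 V_DS2 − I_D2 V_DS1) = I_D2 − I_D1, so λ = (3.65 − 2.49) / (2.49 × 6.74 − 3.65 × 2.27) = 1.16 / 8.5 = 0.137 V⁻¹.

λ = 0.137 V⁻¹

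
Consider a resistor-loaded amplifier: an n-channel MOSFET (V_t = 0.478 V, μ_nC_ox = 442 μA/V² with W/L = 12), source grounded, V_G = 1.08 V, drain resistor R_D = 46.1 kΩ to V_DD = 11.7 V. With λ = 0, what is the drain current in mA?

I_D = 0.252 mA

V_GS = V_G = 1.08 V, so V_ov = 1.08 − 0.478 = 0.602 V.
k_n = μ_nC_ox · (W/L) = 5.304 mA/V².
Assume saturation: I_D = ½ k_n V_ov² = 0.5 × 5.304 × 0.602² = 0.961 mA, giving V_DS = V_DD − I_D R_D = 11.7 − 0.961 × 46.1 = -32.6 V.
But -32.6 V < V_ov = 0.602 V, so the device is actually in triode.
In triode I_D = k_n[V_ov V_DS − ½ V_DS²] and I_D = (V_DD − V_DS)/R_D. Equating: 122 V_DS² − 148.2 V_DS + 11.7 = 0, giving V_DS = 0.0849 V (the root below V_ov).
I_D = (11.7 − 0.0849) / 46.1 = 0.252 mA.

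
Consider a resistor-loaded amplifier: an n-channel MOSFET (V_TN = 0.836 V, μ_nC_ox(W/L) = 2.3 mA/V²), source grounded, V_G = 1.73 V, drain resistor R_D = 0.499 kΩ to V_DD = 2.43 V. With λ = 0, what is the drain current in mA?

I_D = 0.919 mA

V_GS = V_G = 1.73 V, so V_ov = 1.73 − 0.836 = 0.894 V.
Assume saturation: I_D = ½ k_n V_ov² = 0.5 × 2.3 × 0.894² = 0.919 mA, giving V_DS = V_DD − I_D R_D = 2.43 − 0.919 × 0.499 = 1.97 V.
V_DS = 1.97 V ≥ V_ov = 0.894 V, confirming saturation.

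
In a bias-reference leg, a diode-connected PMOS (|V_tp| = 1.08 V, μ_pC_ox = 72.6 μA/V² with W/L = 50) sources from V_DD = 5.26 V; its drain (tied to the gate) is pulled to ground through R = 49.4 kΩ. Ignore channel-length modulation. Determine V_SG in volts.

V_SG = 1.29 V

With gate tied to drain, V_SG = V_SD ≥ V_SG − |V_tp|, so the device is in saturation.
k_p = μ_pC_ox · (W/L) = 3.63 mA/V².
KCL at the drain: ½ k_p (V_SG − |V_tp|)² = (V_DD − V_SG)/R.
Let x = V_SG − 1.08. Then 89.7 x² + x − 4.18 = 0, giving x = 0.21 V (positive root), so V_SG = 1.29 V.
I_D = (V_DD − V_SG)/R = (5.26 − 1.29) / 49.4 = 0.0804 mA.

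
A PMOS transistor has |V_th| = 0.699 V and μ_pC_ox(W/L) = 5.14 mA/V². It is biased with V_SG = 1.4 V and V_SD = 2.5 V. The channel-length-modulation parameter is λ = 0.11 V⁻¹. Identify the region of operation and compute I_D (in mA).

V_ov = V_SG − |V_th| = 1.4 − 0.699 = 0.701 V.
Since V_SD = 2.5 V ≥ V_ov = 0.701 V, the device is in saturation.
I_D = ½ k_p V_ov² (1 + λ V_SD) = 0.5 × 5.14 × 0.701² × (1 + 0.11 × 2.5) = 1.61 mA.

Saturation; I_D = 1.61 mA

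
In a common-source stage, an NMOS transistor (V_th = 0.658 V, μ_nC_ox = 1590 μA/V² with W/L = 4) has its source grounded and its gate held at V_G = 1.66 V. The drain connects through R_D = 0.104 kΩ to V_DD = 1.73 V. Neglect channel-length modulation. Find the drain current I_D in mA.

I_D = 3.19 mA

V_GS = V_G = 1.66 V, so V_ov = 1.66 − 0.658 = 1 V.
k_n = μ_nC_ox · (W/L) = 6.36 mA/V².
Assume saturation: I_D = ½ k_n V_ov² = 0.5 × 6.36 × 1² = 3.19 mA, giving V_DS = V_DD − I_D R_D = 1.73 − 3.19 × 0.104 = 1.4 V.
V_DS = 1.4 V ≥ V_ov = 1 V, confirming saturation.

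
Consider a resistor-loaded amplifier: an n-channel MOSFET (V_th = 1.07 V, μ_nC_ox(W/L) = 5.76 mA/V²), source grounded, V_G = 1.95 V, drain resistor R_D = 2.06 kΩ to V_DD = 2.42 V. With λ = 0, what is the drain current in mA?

V_GS = V_G = 1.95 V, so V_ov = 1.95 − 1.07 = 0.88 V.
Assume saturation: I_D = ½ k_n V_ov² = 0.5 × 5.76 × 0.88² = 2.23 mA, giving V_DS = V_DD − I_D R_D = 2.42 − 2.23 × 2.06 = -2.17 V.
But -2.17 V < V_ov = 0.88 V, so the device is actually in triode.
In triode I_D = k_n[V_ov V_DS − ½ V_DS²] and I_D = (V_DD − V_DS)/R_D. Equating: 5.93 V_DS² − 11.44 V_DS + 2.42 = 0, giving V_DS = 0.242 V (the root below V_ov).
I_D = (2.42 − 0.242) / 2.06 = 1.06 mA.

I_D = 1.06 mA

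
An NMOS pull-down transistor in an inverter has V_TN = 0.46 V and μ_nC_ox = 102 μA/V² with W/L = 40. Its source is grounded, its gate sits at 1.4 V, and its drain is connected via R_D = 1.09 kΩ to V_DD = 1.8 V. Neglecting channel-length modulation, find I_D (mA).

I_D = 1.26 mA

V_GS = V_G = 1.4 V, so V_ov = 1.4 − 0.46 = 0.94 V.
k_n = μ_nC_ox · (W/L) = 4.08 mA/V².
Assume saturation: I_D = ½ k_n V_ov² = 0.5 × 4.08 × 0.94² = 1.8 mA, giving V_DS = V_DD − I_D R_D = 1.8 − 1.8 × 1.09 = -0.165 V.
But -0.165 V < V_ov = 0.94 V, so the device is actually in triode.
In triode I_D = k_n[V_ov V_DS − ½ V_DS²] and I_D = (V_DD − V_DS)/R_D. Equating: 2.22 V_DS² − 5.18 V_DS + 1.8 = 0, giving V_DS = 0.425 V (the root below V_ov).
I_D = (1.8 − 0.425) / 1.09 = 1.26 mA.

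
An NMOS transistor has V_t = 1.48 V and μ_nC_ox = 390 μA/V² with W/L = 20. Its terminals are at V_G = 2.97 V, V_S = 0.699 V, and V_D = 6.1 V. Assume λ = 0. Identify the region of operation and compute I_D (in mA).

V_GS = V_G − V_S = 2.97 − 0.699 = 2.27 V; V_DS = V_D − V_S = 6.1 − 0.699 = 5.4 V.
k_n = μ_nC_ox · (W/L) = 7.8 mA/V².
V_ov = V_GS − V_t = 2.27 − 1.48 = 0.791 V.
Since V_DS = 5.4 V ≥ V_ov = 0.791 V, the device is in saturation.
I_D = ½ k_n V_ov² = 0.5 × 7.8 × 0.791² = 2.44 mA.

Saturation; I_D = 2.44 mA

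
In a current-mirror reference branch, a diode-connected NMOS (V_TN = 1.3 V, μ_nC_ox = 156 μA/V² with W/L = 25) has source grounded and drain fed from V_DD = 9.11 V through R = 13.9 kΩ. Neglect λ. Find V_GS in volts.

V_GS = 1.82 V

With gate tied to drain, V_GS = V_DS ≥ V_GS − V_TN, so the device is in saturation.
k_n = μ_nC_ox · (W/L) = 3.9 mA/V².
KCL at the drain: ½ k_n (V_GS − V_TN)² = (V_DD − V_GS)/R.
Let x = V_GS − 1.3. Then 27.1 x² + x − 7.81 = 0, giving x = 0.519 V (positive root), so V_GS = 1.82 V.
I_D = (V_DD − V_GS)/R = (9.11 − 1.82) / 13.9 = 0.525 mA.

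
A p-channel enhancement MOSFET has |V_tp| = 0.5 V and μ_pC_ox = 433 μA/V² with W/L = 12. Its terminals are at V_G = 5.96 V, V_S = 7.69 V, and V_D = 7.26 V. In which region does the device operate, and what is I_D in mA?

V_SG = V_S − V_G = 7.69 − 5.96 = 1.73 V; V_SD = V_S − V_D = 7.69 − 7.26 = 0.43 V.
k_p = μ_pC_ox · (W/L) = 5.196 mA/V².
V_ov = V_SG − |V_tp| = 1.73 − 0.5 = 1.23 V.
Since V_SD = 0.43 V < V_ov = 1.23 V, the device is in the triode region.
I_D = k_p [V_ov · V_SD − ½ V_SD²] = 5.196 × [1.23 × 0.43 − 0.5 × 0.43²] = 2.27 mA.

Triode; I_D = 2.27 mA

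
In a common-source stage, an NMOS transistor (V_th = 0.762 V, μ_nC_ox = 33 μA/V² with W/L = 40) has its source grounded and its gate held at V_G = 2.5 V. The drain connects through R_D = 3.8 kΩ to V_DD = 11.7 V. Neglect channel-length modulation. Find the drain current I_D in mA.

V_GS = V_G = 2.5 V, so V_ov = 2.5 − 0.762 = 1.74 V.
k_n = μ_nC_ox · (W/L) = 1.32 mA/V².
Assume saturation: I_D = ½ k_n V_ov² = 0.5 × 1.32 × 1.74² = 1.99 mA, giving V_DS = V_DD − I_D R_D = 11.7 − 1.99 × 3.8 = 4.12 V.
V_DS = 4.12 V ≥ V_ov = 1.74 V, confirming saturation.

I_D = 1.99 mA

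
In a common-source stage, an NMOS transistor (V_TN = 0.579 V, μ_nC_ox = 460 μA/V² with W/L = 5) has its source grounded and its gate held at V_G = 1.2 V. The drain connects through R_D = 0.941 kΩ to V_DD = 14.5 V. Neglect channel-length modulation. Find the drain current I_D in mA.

I_D = 0.443 mA

V_GS = V_G = 1.2 V, so V_ov = 1.2 − 0.579 = 0.621 V.
k_n = μ_nC_ox · (W/L) = 2.3 mA/V².
Assume saturation: I_D = ½ k_n V_ov² = 0.5 × 2.3 × 0.621² = 0.443 mA, giving V_DS = V_DD − I_D R_D = 14.5 − 0.443 × 0.941 = 14.1 V.
V_DS = 14.1 V ≥ V_ov = 0.621 V, confirming saturation.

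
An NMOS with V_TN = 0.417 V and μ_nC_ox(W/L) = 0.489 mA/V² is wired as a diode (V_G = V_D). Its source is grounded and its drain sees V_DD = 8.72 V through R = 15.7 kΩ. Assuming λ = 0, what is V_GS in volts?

With gate tied to drain, V_GS = V_DS ≥ V_GS − V_TN, so the device is in saturation.
KCL at the drain: ½ k_n (V_GS − V_TN)² = (V_DD − V_GS)/R.
Let x = V_GS − 0.417. Then 3.84 x² + x − 8.303 = 0, giving x = 1.35 V (positive root), so V_GS = 1.76 V.
I_D = (V_DD − V_GS)/R = (8.72 − 1.76) / 15.7 = 0.443 mA.

V_GS = 1.76 V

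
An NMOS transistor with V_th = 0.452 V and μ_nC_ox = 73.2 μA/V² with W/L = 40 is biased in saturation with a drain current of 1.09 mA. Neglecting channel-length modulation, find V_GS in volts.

k_n = μ_nC_ox · (W/L) = 2.928 mA/V².
In saturation I_D = ½ k_n (V_GS − V_th)², so V_GS − V_th = √(2 I_D / k_n) = √(2 × 1.09 / 2.928) = 0.863 V.
V_GS = 0.452 + 0.863 = 1.31 V.

V_GS = 1.31 V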